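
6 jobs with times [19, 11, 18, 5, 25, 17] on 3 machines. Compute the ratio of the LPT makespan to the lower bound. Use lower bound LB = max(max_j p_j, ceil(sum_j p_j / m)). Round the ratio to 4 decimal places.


LPT order: [25, 19, 18, 17, 11, 5]
Machine loads after assignment: [30, 30, 35]
LPT makespan = 35
Lower bound = max(max_job, ceil(total/3)) = max(25, 32) = 32
Ratio = 35 / 32 = 1.0938

1.0938


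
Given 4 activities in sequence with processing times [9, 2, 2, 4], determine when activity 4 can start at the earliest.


Activity 4 starts after activities 1 through 3 complete.
Predecessor durations: [9, 2, 2]
ES = 9 + 2 + 2 = 13

13


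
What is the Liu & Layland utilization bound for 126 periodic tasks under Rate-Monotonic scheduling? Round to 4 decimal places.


Compute 2^(1/126) = 1.0055163273
Subtract 1: 1.0055163273 - 1 = 0.0055163273
Multiply by n: 126 * 0.0055163273 = 0.6950572398
Round to 4 dp: 0.6951

0.6951


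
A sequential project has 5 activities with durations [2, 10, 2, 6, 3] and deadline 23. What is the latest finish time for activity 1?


LF(activity 1) = deadline - sum of successor durations
Successors: activities 2 through 5 with durations [10, 2, 6, 3]
Sum of successor durations = 21
LF = 23 - 21 = 2

2


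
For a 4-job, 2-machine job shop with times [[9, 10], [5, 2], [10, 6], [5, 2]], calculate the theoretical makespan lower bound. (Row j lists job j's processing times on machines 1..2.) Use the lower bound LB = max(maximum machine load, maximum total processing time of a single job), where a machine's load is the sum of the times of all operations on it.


Machine loads:
  Machine 1: 9 + 5 + 10 + 5 = 29
  Machine 2: 10 + 2 + 6 + 2 = 20
Max machine load = 29
Job totals:
  Job 1: 19
  Job 2: 7
  Job 3: 16
  Job 4: 7
Max job total = 19
Lower bound = max(29, 19) = 29

29


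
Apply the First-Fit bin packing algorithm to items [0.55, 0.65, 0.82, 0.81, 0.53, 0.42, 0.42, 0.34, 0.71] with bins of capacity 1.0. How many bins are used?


Place items sequentially using First-Fit:
  Item 0.55 -> new Bin 1
  Item 0.65 -> new Bin 2
  Item 0.82 -> new Bin 3
  Item 0.81 -> new Bin 4
  Item 0.53 -> new Bin 5
  Item 0.42 -> Bin 1 (now 0.97)
  Item 0.42 -> Bin 5 (now 0.95)
  Item 0.34 -> Bin 2 (now 0.99)
  Item 0.71 -> new Bin 6
Total bins used = 6

6


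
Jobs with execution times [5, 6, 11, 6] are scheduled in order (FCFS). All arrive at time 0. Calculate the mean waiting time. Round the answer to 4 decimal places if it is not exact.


FCFS order (as given): [5, 6, 11, 6]
Waiting times:
  Job 1: wait = 0
  Job 2: wait = 5
  Job 3: wait = 11
  Job 4: wait = 22
Sum of waiting times = 38
Average waiting time = 38/4 = 9.5

9.5


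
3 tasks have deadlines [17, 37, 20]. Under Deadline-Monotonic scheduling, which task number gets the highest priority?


Sort tasks by relative deadline (ascending):
  Task 1: deadline = 17
  Task 3: deadline = 20
  Task 2: deadline = 37
Priority order (highest first): [1, 3, 2]
Highest priority task = 1

1


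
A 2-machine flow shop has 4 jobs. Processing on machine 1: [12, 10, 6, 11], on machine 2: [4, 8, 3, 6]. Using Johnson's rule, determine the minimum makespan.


Apply Johnson's rule:
  Group 1 (a <= b): []
  Group 2 (a > b): [(2, 10, 8), (4, 11, 6), (1, 12, 4), (3, 6, 3)]
Optimal job order: [2, 4, 1, 3]
Schedule:
  Job 2: M1 done at 10, M2 done at 18
  Job 4: M1 done at 21, M2 done at 27
  Job 1: M1 done at 33, M2 done at 37
  Job 3: M1 done at 39, M2 done at 42
Makespan = 42

42


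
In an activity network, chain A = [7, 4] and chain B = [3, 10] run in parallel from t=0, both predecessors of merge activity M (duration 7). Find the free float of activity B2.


ES(B2) = sum of predecessors on chain B = 3
EF(B2) = ES + duration = 3 + 10 = 13
Successor of B2 is M. ES(M) = max(sum(A), sum(B)) = max(11, 13) = 13
Free float = ES(successor) - EF(current) = 13 - 13 = 0

0


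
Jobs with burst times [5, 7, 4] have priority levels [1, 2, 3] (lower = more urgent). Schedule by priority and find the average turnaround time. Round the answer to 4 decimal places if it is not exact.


Sort by priority (ascending = highest first):
Order: [(1, 5), (2, 7), (3, 4)]
Completion times:
  Priority 1, burst=5, C=5
  Priority 2, burst=7, C=12
  Priority 3, burst=4, C=16
Average turnaround = 33/3 = 11.0

11.0


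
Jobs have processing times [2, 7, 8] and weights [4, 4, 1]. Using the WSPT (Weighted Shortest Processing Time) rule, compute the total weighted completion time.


Compute p/w ratios and sort ascending (WSPT): [(2, 4), (7, 4), (8, 1)]
Compute weighted completion times:
  Job (p=2,w=4): C=2, w*C=4*2=8
  Job (p=7,w=4): C=9, w*C=4*9=36
  Job (p=8,w=1): C=17, w*C=1*17=17
Total weighted completion time = 61

61


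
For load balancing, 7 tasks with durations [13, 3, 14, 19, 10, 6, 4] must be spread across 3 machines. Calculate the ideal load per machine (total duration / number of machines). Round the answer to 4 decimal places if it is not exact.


Total processing time = 13 + 3 + 14 + 19 + 10 + 6 + 4 = 69
Number of machines = 3
Ideal balanced load = 69 / 3 = 23.0

23.0


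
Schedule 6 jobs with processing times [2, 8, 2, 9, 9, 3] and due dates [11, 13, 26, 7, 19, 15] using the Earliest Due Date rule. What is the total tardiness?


Sort by due date (EDD order): [(9, 7), (2, 11), (8, 13), (3, 15), (9, 19), (2, 26)]
Compute completion times and tardiness:
  Job 1: p=9, d=7, C=9, tardiness=max(0,9-7)=2
  Job 2: p=2, d=11, C=11, tardiness=max(0,11-11)=0
  Job 3: p=8, d=13, C=19, tardiness=max(0,19-13)=6
  Job 4: p=3, d=15, C=22, tardiness=max(0,22-15)=7
  Job 5: p=9, d=19, C=31, tardiness=max(0,31-19)=12
  Job 6: p=2, d=26, C=33, tardiness=max(0,33-26)=7
Total tardiness = 34

34


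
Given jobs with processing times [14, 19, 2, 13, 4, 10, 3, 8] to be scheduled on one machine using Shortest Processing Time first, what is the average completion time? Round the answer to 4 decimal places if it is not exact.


Sort jobs by processing time (SPT order): [2, 3, 4, 8, 10, 13, 14, 19]
Compute completion times sequentially:
  Job 1: processing = 2, completes at 2
  Job 2: processing = 3, completes at 5
  Job 3: processing = 4, completes at 9
  Job 4: processing = 8, completes at 17
  Job 5: processing = 10, completes at 27
  Job 6: processing = 13, completes at 40
  Job 7: processing = 14, completes at 54
  Job 8: processing = 19, completes at 73
Sum of completion times = 227
Average completion time = 227/8 = 28.375

28.375


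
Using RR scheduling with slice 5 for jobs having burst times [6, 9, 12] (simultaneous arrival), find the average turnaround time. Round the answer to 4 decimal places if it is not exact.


Time quantum = 5
Execution trace:
  J1 runs 5 units, time = 5
  J2 runs 5 units, time = 10
  J3 runs 5 units, time = 15
  J1 runs 1 units, time = 16
  J2 runs 4 units, time = 20
  J3 runs 5 units, time = 25
  J3 runs 2 units, time = 27
Finish times: [16, 20, 27]
Average turnaround = 63/3 = 21.0

21.0


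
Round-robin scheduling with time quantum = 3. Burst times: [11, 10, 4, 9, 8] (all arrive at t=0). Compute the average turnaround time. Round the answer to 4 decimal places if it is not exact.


Time quantum = 3
Execution trace:
  J1 runs 3 units, time = 3
  J2 runs 3 units, time = 6
  J3 runs 3 units, time = 9
  J4 runs 3 units, time = 12
  J5 runs 3 units, time = 15
  J1 runs 3 units, time = 18
  J2 runs 3 units, time = 21
  J3 runs 1 units, time = 22
  J4 runs 3 units, time = 25
  J5 runs 3 units, time = 28
  J1 runs 3 units, time = 31
  J2 runs 3 units, time = 34
  J4 runs 3 units, time = 37
  J5 runs 2 units, time = 39
  J1 runs 2 units, time = 41
  J2 runs 1 units, time = 42
Finish times: [41, 42, 22, 37, 39]
Average turnaround = 181/5 = 36.2

36.2


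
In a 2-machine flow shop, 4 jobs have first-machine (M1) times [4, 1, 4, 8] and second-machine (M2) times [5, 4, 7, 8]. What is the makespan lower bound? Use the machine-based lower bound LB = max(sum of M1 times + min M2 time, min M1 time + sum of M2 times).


LB1 = sum(M1 times) + min(M2 times) = 17 + 4 = 21
LB2 = min(M1 times) + sum(M2 times) = 1 + 24 = 25
Lower bound = max(LB1, LB2) = max(21, 25) = 25

25


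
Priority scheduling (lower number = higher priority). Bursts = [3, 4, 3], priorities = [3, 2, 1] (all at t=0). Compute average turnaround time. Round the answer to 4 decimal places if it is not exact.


Sort by priority (ascending = highest first):
Order: [(1, 3), (2, 4), (3, 3)]
Completion times:
  Priority 1, burst=3, C=3
  Priority 2, burst=4, C=7
  Priority 3, burst=3, C=10
Average turnaround = 20/3 = 6.6667

6.6667


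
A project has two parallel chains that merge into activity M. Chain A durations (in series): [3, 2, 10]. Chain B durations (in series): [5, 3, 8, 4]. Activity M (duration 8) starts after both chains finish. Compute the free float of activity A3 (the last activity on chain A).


ES(A3) = sum of predecessors on chain A = 5
EF(A3) = ES + duration = 5 + 10 = 15
Successor of A3 is M. ES(M) = max(sum(A), sum(B)) = max(15, 20) = 20
Free float = ES(successor) - EF(current) = 20 - 15 = 5

5


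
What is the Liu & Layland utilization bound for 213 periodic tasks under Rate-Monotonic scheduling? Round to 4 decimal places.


Compute 2^(1/213) = 1.0032595128
Subtract 1: 1.0032595128 - 1 = 0.0032595128
Multiply by n: 213 * 0.0032595128 = 0.6942762264
Round to 4 dp: 0.6943

0.6943


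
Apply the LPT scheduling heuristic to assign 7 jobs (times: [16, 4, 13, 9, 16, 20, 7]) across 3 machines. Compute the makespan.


Sort jobs in decreasing order (LPT): [20, 16, 16, 13, 9, 7, 4]
Assign each job to the least loaded machine:
  Machine 1: jobs [20, 7], load = 27
  Machine 2: jobs [16, 13], load = 29
  Machine 3: jobs [16, 9, 4], load = 29
Makespan = max load = 29

29


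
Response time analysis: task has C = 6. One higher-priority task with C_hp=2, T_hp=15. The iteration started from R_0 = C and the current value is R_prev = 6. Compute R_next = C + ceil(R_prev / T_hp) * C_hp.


R_next = C + ceil(R_prev / T_hp) * C_hp
ceil(6 / 15) = ceil(0.4) = 1
Interference = 1 * 2 = 2
R_next = 6 + 2 = 8

8


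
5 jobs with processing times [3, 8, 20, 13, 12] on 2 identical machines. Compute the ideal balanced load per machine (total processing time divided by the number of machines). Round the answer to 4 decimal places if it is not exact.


Total processing time = 3 + 8 + 20 + 13 + 12 = 56
Number of machines = 2
Ideal balanced load = 56 / 2 = 28.0

28.0


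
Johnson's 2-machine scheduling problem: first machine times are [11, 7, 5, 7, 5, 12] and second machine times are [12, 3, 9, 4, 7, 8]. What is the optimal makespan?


Apply Johnson's rule:
  Group 1 (a <= b): [(3, 5, 9), (5, 5, 7), (1, 11, 12)]
  Group 2 (a > b): [(6, 12, 8), (4, 7, 4), (2, 7, 3)]
Optimal job order: [3, 5, 1, 6, 4, 2]
Schedule:
  Job 3: M1 done at 5, M2 done at 14
  Job 5: M1 done at 10, M2 done at 21
  Job 1: M1 done at 21, M2 done at 33
  Job 6: M1 done at 33, M2 done at 41
  Job 4: M1 done at 40, M2 done at 45
  Job 2: M1 done at 47, M2 done at 50
Makespan = 50

50


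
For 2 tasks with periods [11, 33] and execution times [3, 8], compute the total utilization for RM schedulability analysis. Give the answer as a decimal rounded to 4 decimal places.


Compute individual utilizations (exact fractions):
  Task 1: C/T = 3/11 (approx. 0.2727)
  Task 2: C/T = 8/33 (approx. 0.2424)
Total utilization U = 3/11 + 8/33 = 17/33
Rounded to 4 decimal places: U = 0.5152
RM (Liu & Layland) bound for 2 tasks = 0.828427; compare with U = 17/33 (approx. 0.515152)
U <= bound, so schedulable by RM sufficient condition.

0.5152


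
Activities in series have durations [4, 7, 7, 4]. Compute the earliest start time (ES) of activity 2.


Activity 2 starts after activities 1 through 1 complete.
Predecessor durations: [4]
ES = 4 = 4

4


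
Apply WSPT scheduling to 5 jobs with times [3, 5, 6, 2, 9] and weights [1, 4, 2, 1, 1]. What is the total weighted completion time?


Compute p/w ratios and sort ascending (WSPT): [(5, 4), (2, 1), (3, 1), (6, 2), (9, 1)]
Compute weighted completion times:
  Job (p=5,w=4): C=5, w*C=4*5=20
  Job (p=2,w=1): C=7, w*C=1*7=7
  Job (p=3,w=1): C=10, w*C=1*10=10
  Job (p=6,w=2): C=16, w*C=2*16=32
  Job (p=9,w=1): C=25, w*C=1*25=25
Total weighted completion time = 94

94


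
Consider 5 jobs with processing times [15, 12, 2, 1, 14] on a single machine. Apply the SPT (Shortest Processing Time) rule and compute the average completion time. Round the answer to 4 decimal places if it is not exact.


Sort jobs by processing time (SPT order): [1, 2, 12, 14, 15]
Compute completion times sequentially:
  Job 1: processing = 1, completes at 1
  Job 2: processing = 2, completes at 3
  Job 3: processing = 12, completes at 15
  Job 4: processing = 14, completes at 29
  Job 5: processing = 15, completes at 44
Sum of completion times = 92
Average completion time = 92/5 = 18.4

18.4


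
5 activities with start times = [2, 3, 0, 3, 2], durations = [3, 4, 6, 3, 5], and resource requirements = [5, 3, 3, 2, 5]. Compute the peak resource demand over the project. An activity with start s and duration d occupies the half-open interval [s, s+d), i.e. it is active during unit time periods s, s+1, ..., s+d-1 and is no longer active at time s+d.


Each activity i is active on [start_i, start_i + duration_i).
Compute total resource usage per time slot:
  t=0: active resources = [3], total = 3
  t=1: active resources = [3], total = 3
  t=2: active resources = [5, 3, 5], total = 13
  t=3: active resources = [5, 3, 3, 2, 5], total = 18
  t=4: active resources = [5, 3, 3, 2, 5], total = 18
  t=5: active resources = [3, 3, 2, 5], total = 13
  t=6: active resources = [3, 5], total = 8
Peak resource demand = 18

18


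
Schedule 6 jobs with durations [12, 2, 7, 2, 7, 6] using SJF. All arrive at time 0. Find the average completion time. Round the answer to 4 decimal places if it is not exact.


SJF order (ascending): [2, 2, 6, 7, 7, 12]
Completion times:
  Job 1: burst=2, C=2
  Job 2: burst=2, C=4
  Job 3: burst=6, C=10
  Job 4: burst=7, C=17
  Job 5: burst=7, C=24
  Job 6: burst=12, C=36
Average completion = 93/6 = 15.5

15.5


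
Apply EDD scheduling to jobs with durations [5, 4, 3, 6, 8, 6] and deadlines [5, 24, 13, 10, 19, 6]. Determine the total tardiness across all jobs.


Sort by due date (EDD order): [(5, 5), (6, 6), (6, 10), (3, 13), (8, 19), (4, 24)]
Compute completion times and tardiness:
  Job 1: p=5, d=5, C=5, tardiness=max(0,5-5)=0
  Job 2: p=6, d=6, C=11, tardiness=max(0,11-6)=5
  Job 3: p=6, d=10, C=17, tardiness=max(0,17-10)=7
  Job 4: p=3, d=13, C=20, tardiness=max(0,20-13)=7
  Job 5: p=8, d=19, C=28, tardiness=max(0,28-19)=9
  Job 6: p=4, d=24, C=32, tardiness=max(0,32-24)=8
Total tardiness = 36

36


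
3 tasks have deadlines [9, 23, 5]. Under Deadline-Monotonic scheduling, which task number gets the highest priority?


Sort tasks by relative deadline (ascending):
  Task 3: deadline = 5
  Task 1: deadline = 9
  Task 2: deadline = 23
Priority order (highest first): [3, 1, 2]
Highest priority task = 3

3


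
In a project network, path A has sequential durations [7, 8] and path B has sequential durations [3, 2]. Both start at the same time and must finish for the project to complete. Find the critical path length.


Path A total = 7 + 8 = 15
Path B total = 3 + 2 = 5
Critical path = longest path = max(15, 5) = 15

15


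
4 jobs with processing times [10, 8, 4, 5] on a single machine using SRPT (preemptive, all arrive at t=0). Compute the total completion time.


Since all jobs arrive at t=0, SRPT equals SPT ordering.
SPT order: [4, 5, 8, 10]
Completion times:
  Job 1: p=4, C=4
  Job 2: p=5, C=9
  Job 3: p=8, C=17
  Job 4: p=10, C=27
Total completion time = 4 + 9 + 17 + 27 = 57

57


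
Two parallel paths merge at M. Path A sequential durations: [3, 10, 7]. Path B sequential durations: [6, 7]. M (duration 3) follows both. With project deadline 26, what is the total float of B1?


Forward pass: ES(B1) = sum of predecessors on chain B = 0
EF = ES + duration = 0 + 6 = 6
Backward pass: LF(M) = deadline = 26; LS(M) = 26 - 3 = 23
LF(B1) = LS(M) - sum(successors on chain B) = 23 - 7 = 16
LS = LF - duration = 16 - 6 = 10
Total float = LS - ES = 10 - 0 = 10

10


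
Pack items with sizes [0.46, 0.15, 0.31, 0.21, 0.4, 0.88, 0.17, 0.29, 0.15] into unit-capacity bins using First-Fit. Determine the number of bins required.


Place items sequentially using First-Fit:
  Item 0.46 -> new Bin 1
  Item 0.15 -> Bin 1 (now 0.61)
  Item 0.31 -> Bin 1 (now 0.92)
  Item 0.21 -> new Bin 2
  Item 0.4 -> Bin 2 (now 0.61)
  Item 0.88 -> new Bin 3
  Item 0.17 -> Bin 2 (now 0.78)
  Item 0.29 -> new Bin 4
  Item 0.15 -> Bin 2 (now 0.93)
Total bins used = 4

4


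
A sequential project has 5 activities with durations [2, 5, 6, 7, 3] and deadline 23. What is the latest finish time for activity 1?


LF(activity 1) = deadline - sum of successor durations
Successors: activities 2 through 5 with durations [5, 6, 7, 3]
Sum of successor durations = 21
LF = 23 - 21 = 2

2


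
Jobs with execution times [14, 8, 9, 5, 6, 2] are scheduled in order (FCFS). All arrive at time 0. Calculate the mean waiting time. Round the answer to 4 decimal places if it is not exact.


FCFS order (as given): [14, 8, 9, 5, 6, 2]
Waiting times:
  Job 1: wait = 0
  Job 2: wait = 14
  Job 3: wait = 22
  Job 4: wait = 31
  Job 5: wait = 36
  Job 6: wait = 42
Sum of waiting times = 145
Average waiting time = 145/6 = 24.1667

24.1667


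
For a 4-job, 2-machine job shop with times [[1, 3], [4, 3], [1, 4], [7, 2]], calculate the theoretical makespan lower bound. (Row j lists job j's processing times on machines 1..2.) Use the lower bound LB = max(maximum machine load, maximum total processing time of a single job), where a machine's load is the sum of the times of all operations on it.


Machine loads:
  Machine 1: 1 + 4 + 1 + 7 = 13
  Machine 2: 3 + 3 + 4 + 2 = 12
Max machine load = 13
Job totals:
  Job 1: 4
  Job 2: 7
  Job 3: 5
  Job 4: 9
Max job total = 9
Lower bound = max(13, 9) = 13

13


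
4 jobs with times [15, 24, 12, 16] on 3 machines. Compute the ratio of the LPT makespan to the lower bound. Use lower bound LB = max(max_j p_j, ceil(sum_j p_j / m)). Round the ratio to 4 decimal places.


LPT order: [24, 16, 15, 12]
Machine loads after assignment: [24, 16, 27]
LPT makespan = 27
Lower bound = max(max_job, ceil(total/3)) = max(24, 23) = 24
Ratio = 27 / 24 = 1.125

1.125


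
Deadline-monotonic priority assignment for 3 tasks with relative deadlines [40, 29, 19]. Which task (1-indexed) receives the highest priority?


Sort tasks by relative deadline (ascending):
  Task 3: deadline = 19
  Task 2: deadline = 29
  Task 1: deadline = 40
Priority order (highest first): [3, 2, 1]
Highest priority task = 3

3


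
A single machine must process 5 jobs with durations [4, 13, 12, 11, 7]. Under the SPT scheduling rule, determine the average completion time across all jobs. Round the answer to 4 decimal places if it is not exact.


Sort jobs by processing time (SPT order): [4, 7, 11, 12, 13]
Compute completion times sequentially:
  Job 1: processing = 4, completes at 4
  Job 2: processing = 7, completes at 11
  Job 3: processing = 11, completes at 22
  Job 4: processing = 12, completes at 34
  Job 5: processing = 13, completes at 47
Sum of completion times = 118
Average completion time = 118/5 = 23.6

23.6


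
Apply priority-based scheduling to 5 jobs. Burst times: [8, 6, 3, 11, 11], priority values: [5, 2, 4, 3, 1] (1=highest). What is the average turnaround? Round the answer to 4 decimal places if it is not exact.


Sort by priority (ascending = highest first):
Order: [(1, 11), (2, 6), (3, 11), (4, 3), (5, 8)]
Completion times:
  Priority 1, burst=11, C=11
  Priority 2, burst=6, C=17
  Priority 3, burst=11, C=28
  Priority 4, burst=3, C=31
  Priority 5, burst=8, C=39
Average turnaround = 126/5 = 25.2

25.2


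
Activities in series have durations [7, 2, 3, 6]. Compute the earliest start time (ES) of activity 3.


Activity 3 starts after activities 1 through 2 complete.
Predecessor durations: [7, 2]
ES = 7 + 2 = 9

9


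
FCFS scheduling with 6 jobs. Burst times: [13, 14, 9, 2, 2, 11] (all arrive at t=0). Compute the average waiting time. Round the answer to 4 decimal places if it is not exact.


FCFS order (as given): [13, 14, 9, 2, 2, 11]
Waiting times:
  Job 1: wait = 0
  Job 2: wait = 13
  Job 3: wait = 27
  Job 4: wait = 36
  Job 5: wait = 38
  Job 6: wait = 40
Sum of waiting times = 154
Average waiting time = 154/6 = 25.6667

25.6667


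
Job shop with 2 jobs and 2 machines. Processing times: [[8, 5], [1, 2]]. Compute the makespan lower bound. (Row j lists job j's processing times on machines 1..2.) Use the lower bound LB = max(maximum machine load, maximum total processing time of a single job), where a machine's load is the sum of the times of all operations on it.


Machine loads:
  Machine 1: 8 + 1 = 9
  Machine 2: 5 + 2 = 7
Max machine load = 9
Job totals:
  Job 1: 13
  Job 2: 3
Max job total = 13
Lower bound = max(9, 13) = 13

13


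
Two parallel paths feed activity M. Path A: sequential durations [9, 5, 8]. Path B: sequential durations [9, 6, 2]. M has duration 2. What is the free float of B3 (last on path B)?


ES(B3) = sum of predecessors on chain B = 15
EF(B3) = ES + duration = 15 + 2 = 17
Successor of B3 is M. ES(M) = max(sum(A), sum(B)) = max(22, 17) = 22
Free float = ES(successor) - EF(current) = 22 - 17 = 5

5


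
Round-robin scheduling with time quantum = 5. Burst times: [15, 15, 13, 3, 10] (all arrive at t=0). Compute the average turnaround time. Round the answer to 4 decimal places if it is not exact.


Time quantum = 5
Execution trace:
  J1 runs 5 units, time = 5
  J2 runs 5 units, time = 10
  J3 runs 5 units, time = 15
  J4 runs 3 units, time = 18
  J5 runs 5 units, time = 23
  J1 runs 5 units, time = 28
  J2 runs 5 units, time = 33
  J3 runs 5 units, time = 38
  J5 runs 5 units, time = 43
  J1 runs 5 units, time = 48
  J2 runs 5 units, time = 53
  J3 runs 3 units, time = 56
Finish times: [48, 53, 56, 18, 43]
Average turnaround = 218/5 = 43.6

43.6


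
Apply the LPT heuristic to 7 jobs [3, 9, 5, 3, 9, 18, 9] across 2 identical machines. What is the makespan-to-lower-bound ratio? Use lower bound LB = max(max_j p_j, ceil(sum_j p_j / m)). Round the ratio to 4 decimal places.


LPT order: [18, 9, 9, 9, 5, 3, 3]
Machine loads after assignment: [27, 29]
LPT makespan = 29
Lower bound = max(max_job, ceil(total/2)) = max(18, 28) = 28
Ratio = 29 / 28 = 1.0357

1.0357


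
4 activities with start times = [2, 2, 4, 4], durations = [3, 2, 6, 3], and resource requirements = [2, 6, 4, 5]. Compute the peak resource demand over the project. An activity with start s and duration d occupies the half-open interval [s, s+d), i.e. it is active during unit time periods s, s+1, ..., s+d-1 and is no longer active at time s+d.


Each activity i is active on [start_i, start_i + duration_i).
Compute total resource usage per time slot:
  t=0: active resources = [], total = 0
  t=1: active resources = [], total = 0
  t=2: active resources = [2, 6], total = 8
  t=3: active resources = [2, 6], total = 8
  t=4: active resources = [2, 4, 5], total = 11
  t=5: active resources = [4, 5], total = 9
  t=6: active resources = [4, 5], total = 9
  t=7: active resources = [4], total = 4
  t=8: active resources = [4], total = 4
  t=9: active resources = [4], total = 4
Peak resource demand = 11

11


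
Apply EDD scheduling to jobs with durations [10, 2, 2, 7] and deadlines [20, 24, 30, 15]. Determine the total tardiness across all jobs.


Sort by due date (EDD order): [(7, 15), (10, 20), (2, 24), (2, 30)]
Compute completion times and tardiness:
  Job 1: p=7, d=15, C=7, tardiness=max(0,7-15)=0
  Job 2: p=10, d=20, C=17, tardiness=max(0,17-20)=0
  Job 3: p=2, d=24, C=19, tardiness=max(0,19-24)=0
  Job 4: p=2, d=30, C=21, tardiness=max(0,21-30)=0
Total tardiness = 0

0


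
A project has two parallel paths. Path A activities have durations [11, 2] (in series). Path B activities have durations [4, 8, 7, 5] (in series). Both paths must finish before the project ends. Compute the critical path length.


Path A total = 11 + 2 = 13
Path B total = 4 + 8 + 7 + 5 = 24
Critical path = longest path = max(13, 24) = 24

24


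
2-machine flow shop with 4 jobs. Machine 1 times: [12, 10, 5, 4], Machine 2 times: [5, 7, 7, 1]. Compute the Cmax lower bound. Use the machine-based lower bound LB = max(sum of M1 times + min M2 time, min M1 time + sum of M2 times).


LB1 = sum(M1 times) + min(M2 times) = 31 + 1 = 32
LB2 = min(M1 times) + sum(M2 times) = 4 + 20 = 24
Lower bound = max(LB1, LB2) = max(32, 24) = 32

32


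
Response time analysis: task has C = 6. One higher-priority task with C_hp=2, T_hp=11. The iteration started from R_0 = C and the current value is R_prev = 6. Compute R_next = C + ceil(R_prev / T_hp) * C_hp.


R_next = C + ceil(R_prev / T_hp) * C_hp
ceil(6 / 11) = ceil(0.5455) = 1
Interference = 1 * 2 = 2
R_next = 6 + 2 = 8

8


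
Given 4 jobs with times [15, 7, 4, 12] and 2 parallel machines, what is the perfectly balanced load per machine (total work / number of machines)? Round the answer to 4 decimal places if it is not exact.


Total processing time = 15 + 7 + 4 + 12 = 38
Number of machines = 2
Ideal balanced load = 38 / 2 = 19.0

19.0


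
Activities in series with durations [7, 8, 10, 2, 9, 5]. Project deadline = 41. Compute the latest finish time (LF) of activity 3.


LF(activity 3) = deadline - sum of successor durations
Successors: activities 4 through 6 with durations [2, 9, 5]
Sum of successor durations = 16
LF = 41 - 16 = 25

25


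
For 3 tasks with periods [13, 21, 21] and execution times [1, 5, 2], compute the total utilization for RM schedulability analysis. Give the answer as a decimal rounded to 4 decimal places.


Compute individual utilizations (exact fractions):
  Task 1: C/T = 1/13 (approx. 0.0769)
  Task 2: C/T = 5/21 (approx. 0.2381)
  Task 3: C/T = 2/21 (approx. 0.0952)
Total utilization U = 1/13 + 5/21 + 2/21 = 16/39
Rounded to 4 decimal places: U = 0.4103
RM (Liu & Layland) bound for 3 tasks = 0.779763; compare with U = 16/39 (approx. 0.410256)
U <= bound, so schedulable by RM sufficient condition.

0.4103


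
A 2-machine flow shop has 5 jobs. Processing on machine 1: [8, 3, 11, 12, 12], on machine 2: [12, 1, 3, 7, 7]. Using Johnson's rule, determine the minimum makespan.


Apply Johnson's rule:
  Group 1 (a <= b): [(1, 8, 12)]
  Group 2 (a > b): [(4, 12, 7), (5, 12, 7), (3, 11, 3), (2, 3, 1)]
Optimal job order: [1, 4, 5, 3, 2]
Schedule:
  Job 1: M1 done at 8, M2 done at 20
  Job 4: M1 done at 20, M2 done at 27
  Job 5: M1 done at 32, M2 done at 39
  Job 3: M1 done at 43, M2 done at 46
  Job 2: M1 done at 46, M2 done at 47
Makespan = 47

47


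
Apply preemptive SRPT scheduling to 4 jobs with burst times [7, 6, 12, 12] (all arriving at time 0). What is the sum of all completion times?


Since all jobs arrive at t=0, SRPT equals SPT ordering.
SPT order: [6, 7, 12, 12]
Completion times:
  Job 1: p=6, C=6
  Job 2: p=7, C=13
  Job 3: p=12, C=25
  Job 4: p=12, C=37
Total completion time = 6 + 13 + 25 + 37 = 81

81


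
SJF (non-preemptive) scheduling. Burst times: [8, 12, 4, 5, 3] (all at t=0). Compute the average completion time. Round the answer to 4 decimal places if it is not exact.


SJF order (ascending): [3, 4, 5, 8, 12]
Completion times:
  Job 1: burst=3, C=3
  Job 2: burst=4, C=7
  Job 3: burst=5, C=12
  Job 4: burst=8, C=20
  Job 5: burst=12, C=32
Average completion = 74/5 = 14.8

14.8


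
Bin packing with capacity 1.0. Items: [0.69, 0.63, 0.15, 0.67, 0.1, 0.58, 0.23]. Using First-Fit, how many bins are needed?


Place items sequentially using First-Fit:
  Item 0.69 -> new Bin 1
  Item 0.63 -> new Bin 2
  Item 0.15 -> Bin 1 (now 0.84)
  Item 0.67 -> new Bin 3
  Item 0.1 -> Bin 1 (now 0.94)
  Item 0.58 -> new Bin 4
  Item 0.23 -> Bin 2 (now 0.86)
Total bins used = 4

4


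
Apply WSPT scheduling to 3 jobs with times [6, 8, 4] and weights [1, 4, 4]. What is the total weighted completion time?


Compute p/w ratios and sort ascending (WSPT): [(4, 4), (8, 4), (6, 1)]
Compute weighted completion times:
  Job (p=4,w=4): C=4, w*C=4*4=16
  Job (p=8,w=4): C=12, w*C=4*12=48
  Job (p=6,w=1): C=18, w*C=1*18=18
Total weighted completion time = 82

82


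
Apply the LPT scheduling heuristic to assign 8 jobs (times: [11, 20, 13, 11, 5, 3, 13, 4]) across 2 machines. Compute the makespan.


Sort jobs in decreasing order (LPT): [20, 13, 13, 11, 11, 5, 4, 3]
Assign each job to the least loaded machine:
  Machine 1: jobs [20, 11, 5, 4], load = 40
  Machine 2: jobs [13, 13, 11, 3], load = 40
Makespan = max load = 40

40


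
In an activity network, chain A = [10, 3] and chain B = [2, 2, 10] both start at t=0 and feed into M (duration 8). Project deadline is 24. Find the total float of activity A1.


Forward pass: ES(A1) = sum of predecessors on chain A = 0
EF = ES + duration = 0 + 10 = 10
Backward pass: LF(M) = deadline = 24; LS(M) = 24 - 8 = 16
LF(A1) = LS(M) - sum(successors on chain A) = 16 - 3 = 13
LS = LF - duration = 13 - 10 = 3
Total float = LS - ES = 3 - 0 = 3

3


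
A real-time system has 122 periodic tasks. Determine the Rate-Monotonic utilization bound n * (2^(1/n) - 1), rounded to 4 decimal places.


Compute 2^(1/122) = 1.0056977048
Subtract 1: 1.0056977048 - 1 = 0.0056977048
Multiply by n: 122 * 0.0056977048 = 0.6951199856
Round to 4 dp: 0.6951

0.6951


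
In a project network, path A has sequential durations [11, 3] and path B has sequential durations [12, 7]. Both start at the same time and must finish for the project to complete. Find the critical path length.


Path A total = 11 + 3 = 14
Path B total = 12 + 7 = 19
Critical path = longest path = max(14, 19) = 19

19


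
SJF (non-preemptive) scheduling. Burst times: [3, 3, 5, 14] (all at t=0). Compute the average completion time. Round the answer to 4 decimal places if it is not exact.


SJF order (ascending): [3, 3, 5, 14]
Completion times:
  Job 1: burst=3, C=3
  Job 2: burst=3, C=6
  Job 3: burst=5, C=11
  Job 4: burst=14, C=25
Average completion = 45/4 = 11.25

11.25


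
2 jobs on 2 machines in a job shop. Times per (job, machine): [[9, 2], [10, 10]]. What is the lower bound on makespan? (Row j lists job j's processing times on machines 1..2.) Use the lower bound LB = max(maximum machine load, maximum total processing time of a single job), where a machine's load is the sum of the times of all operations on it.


Machine loads:
  Machine 1: 9 + 10 = 19
  Machine 2: 2 + 10 = 12
Max machine load = 19
Job totals:
  Job 1: 11
  Job 2: 20
Max job total = 20
Lower bound = max(19, 20) = 20

20


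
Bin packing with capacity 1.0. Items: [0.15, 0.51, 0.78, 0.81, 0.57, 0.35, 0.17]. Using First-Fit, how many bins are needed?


Place items sequentially using First-Fit:
  Item 0.15 -> new Bin 1
  Item 0.51 -> Bin 1 (now 0.66)
  Item 0.78 -> new Bin 2
  Item 0.81 -> new Bin 3
  Item 0.57 -> new Bin 4
  Item 0.35 -> Bin 4 (now 0.92)
  Item 0.17 -> Bin 1 (now 0.83)
Total bins used = 4

4


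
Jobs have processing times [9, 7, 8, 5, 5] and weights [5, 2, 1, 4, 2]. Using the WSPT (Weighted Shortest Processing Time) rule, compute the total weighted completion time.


Compute p/w ratios and sort ascending (WSPT): [(5, 4), (9, 5), (5, 2), (7, 2), (8, 1)]
Compute weighted completion times:
  Job (p=5,w=4): C=5, w*C=4*5=20
  Job (p=9,w=5): C=14, w*C=5*14=70
  Job (p=5,w=2): C=19, w*C=2*19=38
  Job (p=7,w=2): C=26, w*C=2*26=52
  Job (p=8,w=1): C=34, w*C=1*34=34
Total weighted completion time = 214

214


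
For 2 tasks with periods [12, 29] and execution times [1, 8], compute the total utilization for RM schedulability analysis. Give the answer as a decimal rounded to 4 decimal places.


Compute individual utilizations (exact fractions):
  Task 1: C/T = 1/12 (approx. 0.0833)
  Task 2: C/T = 8/29 (approx. 0.2759)
Total utilization U = 1/12 + 8/29 = 125/348
Rounded to 4 decimal places: U = 0.3592
RM (Liu & Layland) bound for 2 tasks = 0.828427; compare with U = 125/348 (approx. 0.359195)
U <= bound, so schedulable by RM sufficient condition.

0.3592


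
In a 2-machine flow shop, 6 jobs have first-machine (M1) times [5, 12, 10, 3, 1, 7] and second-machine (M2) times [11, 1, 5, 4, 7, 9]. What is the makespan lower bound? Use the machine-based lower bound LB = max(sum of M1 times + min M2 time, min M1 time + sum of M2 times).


LB1 = sum(M1 times) + min(M2 times) = 38 + 1 = 39
LB2 = min(M1 times) + sum(M2 times) = 1 + 37 = 38
Lower bound = max(LB1, LB2) = max(39, 38) = 39

39


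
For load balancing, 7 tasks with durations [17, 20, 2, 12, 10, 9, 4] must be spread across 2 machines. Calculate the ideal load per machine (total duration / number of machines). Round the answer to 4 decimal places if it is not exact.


Total processing time = 17 + 20 + 2 + 12 + 10 + 9 + 4 = 74
Number of machines = 2
Ideal balanced load = 74 / 2 = 37.0

37.0


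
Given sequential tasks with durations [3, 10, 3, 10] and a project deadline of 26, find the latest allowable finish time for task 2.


LF(activity 2) = deadline - sum of successor durations
Successors: activities 3 through 4 with durations [3, 10]
Sum of successor durations = 13
LF = 26 - 13 = 13

13


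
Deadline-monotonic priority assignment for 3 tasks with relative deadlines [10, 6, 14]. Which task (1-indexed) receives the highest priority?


Sort tasks by relative deadline (ascending):
  Task 2: deadline = 6
  Task 1: deadline = 10
  Task 3: deadline = 14
Priority order (highest first): [2, 1, 3]
Highest priority task = 2

2


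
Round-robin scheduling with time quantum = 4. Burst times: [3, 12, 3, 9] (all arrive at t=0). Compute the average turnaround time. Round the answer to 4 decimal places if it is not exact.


Time quantum = 4
Execution trace:
  J1 runs 3 units, time = 3
  J2 runs 4 units, time = 7
  J3 runs 3 units, time = 10
  J4 runs 4 units, time = 14
  J2 runs 4 units, time = 18
  J4 runs 4 units, time = 22
  J2 runs 4 units, time = 26
  J4 runs 1 units, time = 27
Finish times: [3, 26, 10, 27]
Average turnaround = 66/4 = 16.5

16.5


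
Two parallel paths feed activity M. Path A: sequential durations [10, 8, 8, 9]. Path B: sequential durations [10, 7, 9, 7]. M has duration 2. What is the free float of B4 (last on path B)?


ES(B4) = sum of predecessors on chain B = 26
EF(B4) = ES + duration = 26 + 7 = 33
Successor of B4 is M. ES(M) = max(sum(A), sum(B)) = max(35, 33) = 35
Free float = ES(successor) - EF(current) = 35 - 33 = 2

2


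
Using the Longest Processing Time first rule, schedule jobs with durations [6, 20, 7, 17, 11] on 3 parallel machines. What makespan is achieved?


Sort jobs in decreasing order (LPT): [20, 17, 11, 7, 6]
Assign each job to the least loaded machine:
  Machine 1: jobs [20], load = 20
  Machine 2: jobs [17, 6], load = 23
  Machine 3: jobs [11, 7], load = 18
Makespan = max load = 23

23


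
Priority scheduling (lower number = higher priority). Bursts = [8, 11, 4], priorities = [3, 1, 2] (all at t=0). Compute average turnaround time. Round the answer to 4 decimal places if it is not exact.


Sort by priority (ascending = highest first):
Order: [(1, 11), (2, 4), (3, 8)]
Completion times:
  Priority 1, burst=11, C=11
  Priority 2, burst=4, C=15
  Priority 3, burst=8, C=23
Average turnaround = 49/3 = 16.3333

16.3333


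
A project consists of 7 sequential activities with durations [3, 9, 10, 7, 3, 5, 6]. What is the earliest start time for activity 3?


Activity 3 starts after activities 1 through 2 complete.
Predecessor durations: [3, 9]
ES = 3 + 9 = 12

12


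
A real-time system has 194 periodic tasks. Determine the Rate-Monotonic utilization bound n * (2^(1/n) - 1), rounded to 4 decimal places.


Compute 2^(1/194) = 1.0035793141
Subtract 1: 1.0035793141 - 1 = 0.0035793141
Multiply by n: 194 * 0.0035793141 = 0.6943869354
Round to 4 dp: 0.6944

0.6944


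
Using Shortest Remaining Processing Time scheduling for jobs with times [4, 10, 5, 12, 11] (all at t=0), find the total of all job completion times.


Since all jobs arrive at t=0, SRPT equals SPT ordering.
SPT order: [4, 5, 10, 11, 12]
Completion times:
  Job 1: p=4, C=4
  Job 2: p=5, C=9
  Job 3: p=10, C=19
  Job 4: p=11, C=30
  Job 5: p=12, C=42
Total completion time = 4 + 9 + 19 + 30 + 42 = 104

104


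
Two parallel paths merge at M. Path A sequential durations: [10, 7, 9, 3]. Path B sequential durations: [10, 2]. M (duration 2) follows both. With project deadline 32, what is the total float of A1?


Forward pass: ES(A1) = sum of predecessors on chain A = 0
EF = ES + duration = 0 + 10 = 10
Backward pass: LF(M) = deadline = 32; LS(M) = 32 - 2 = 30
LF(A1) = LS(M) - sum(successors on chain A) = 30 - 19 = 11
LS = LF - duration = 11 - 10 = 1
Total float = LS - ES = 1 - 0 = 1

1


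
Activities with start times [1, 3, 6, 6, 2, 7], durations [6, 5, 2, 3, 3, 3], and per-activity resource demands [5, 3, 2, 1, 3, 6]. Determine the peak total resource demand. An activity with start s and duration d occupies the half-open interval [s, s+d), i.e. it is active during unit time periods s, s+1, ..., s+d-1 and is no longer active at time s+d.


Each activity i is active on [start_i, start_i + duration_i).
Compute total resource usage per time slot:
  t=0: active resources = [], total = 0
  t=1: active resources = [5], total = 5
  t=2: active resources = [5, 3], total = 8
  t=3: active resources = [5, 3, 3], total = 11
  t=4: active resources = [5, 3, 3], total = 11
  t=5: active resources = [5, 3], total = 8
  t=6: active resources = [5, 3, 2, 1], total = 11
  t=7: active resources = [3, 2, 1, 6], total = 12
  t=8: active resources = [1, 6], total = 7
  t=9: active resources = [6], total = 6
Peak resource demand = 12

12


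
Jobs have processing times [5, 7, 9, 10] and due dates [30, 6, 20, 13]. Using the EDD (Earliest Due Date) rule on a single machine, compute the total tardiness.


Sort by due date (EDD order): [(7, 6), (10, 13), (9, 20), (5, 30)]
Compute completion times and tardiness:
  Job 1: p=7, d=6, C=7, tardiness=max(0,7-6)=1
  Job 2: p=10, d=13, C=17, tardiness=max(0,17-13)=4
  Job 3: p=9, d=20, C=26, tardiness=max(0,26-20)=6
  Job 4: p=5, d=30, C=31, tardiness=max(0,31-30)=1
Total tardiness = 12

12


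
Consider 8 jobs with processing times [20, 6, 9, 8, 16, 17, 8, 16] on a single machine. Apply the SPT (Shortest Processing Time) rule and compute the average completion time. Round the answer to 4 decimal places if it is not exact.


Sort jobs by processing time (SPT order): [6, 8, 8, 9, 16, 16, 17, 20]
Compute completion times sequentially:
  Job 1: processing = 6, completes at 6
  Job 2: processing = 8, completes at 14
  Job 3: processing = 8, completes at 22
  Job 4: processing = 9, completes at 31
  Job 5: processing = 16, completes at 47
  Job 6: processing = 16, completes at 63
  Job 7: processing = 17, completes at 80
  Job 8: processing = 20, completes at 100
Sum of completion times = 363
Average completion time = 363/8 = 45.375

45.375


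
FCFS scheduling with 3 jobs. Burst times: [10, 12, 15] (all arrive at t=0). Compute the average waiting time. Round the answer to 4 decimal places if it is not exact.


FCFS order (as given): [10, 12, 15]
Waiting times:
  Job 1: wait = 0
  Job 2: wait = 10
  Job 3: wait = 22
Sum of waiting times = 32
Average waiting time = 32/3 = 10.6667

10.6667


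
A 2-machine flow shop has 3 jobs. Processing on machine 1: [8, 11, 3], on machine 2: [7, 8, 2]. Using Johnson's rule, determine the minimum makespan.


Apply Johnson's rule:
  Group 1 (a <= b): []
  Group 2 (a > b): [(2, 11, 8), (1, 8, 7), (3, 3, 2)]
Optimal job order: [2, 1, 3]
Schedule:
  Job 2: M1 done at 11, M2 done at 19
  Job 1: M1 done at 19, M2 done at 26
  Job 3: M1 done at 22, M2 done at 28
Makespan = 28

28


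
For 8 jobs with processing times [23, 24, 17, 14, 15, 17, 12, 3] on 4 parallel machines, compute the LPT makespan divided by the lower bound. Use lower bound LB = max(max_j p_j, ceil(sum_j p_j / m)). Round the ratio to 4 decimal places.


LPT order: [24, 23, 17, 17, 15, 14, 12, 3]
Machine loads after assignment: [27, 35, 32, 31]
LPT makespan = 35
Lower bound = max(max_job, ceil(total/4)) = max(24, 32) = 32
Ratio = 35 / 32 = 1.0938

1.0938
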